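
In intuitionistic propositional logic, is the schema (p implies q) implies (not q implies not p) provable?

Yes

This is the forward direction of contraposition, which is intuitionistically derivable.
Assume p implies q and not q. If p held then q would follow, contradicting not q; so not p.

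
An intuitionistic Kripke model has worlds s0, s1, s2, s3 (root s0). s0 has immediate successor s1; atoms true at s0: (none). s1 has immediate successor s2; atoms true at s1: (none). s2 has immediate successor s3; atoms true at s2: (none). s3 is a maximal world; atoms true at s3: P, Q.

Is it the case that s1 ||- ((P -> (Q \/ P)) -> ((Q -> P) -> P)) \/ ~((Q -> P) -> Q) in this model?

s1 ||-/- ((P -> (Q \/ P)) -> ((Q -> P) -> P)) \/ ~((Q -> P) -> Q): neither disjunct is forced at s1.
s1 ||-/- (P -> (Q \/ P)) -> ((Q -> P) -> P): already at s1 itself, s1 ||- P -> (Q \/ P) but s1 ||-/- (Q -> P) -> P.
s1 ||-/- (Q -> P) -> P: already at s1 itself, s1 ||- Q -> P but s1 ||-/- P.
s1 lacks atom P, so s1 ||-/- P.

No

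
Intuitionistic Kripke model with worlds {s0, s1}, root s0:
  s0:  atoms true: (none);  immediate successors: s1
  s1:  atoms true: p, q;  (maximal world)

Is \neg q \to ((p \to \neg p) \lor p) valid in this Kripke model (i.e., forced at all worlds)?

Yes

s0 \Vdash \neg q \to ((p \to \neg p) \lor p) vacuously: no world accessible from s0 forces the antecedent \neg q.
Since the root s0 forces \neg q \to ((p \to \neg p) \lor p) and forcing is persistent (monotone upward), every world forces it.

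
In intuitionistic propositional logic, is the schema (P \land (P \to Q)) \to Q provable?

This is modus ponens in implicational form, which is intuitionistically derivable.
If a world forces P and P \to Q, then applying the implication at that world (which is accessible from itself) gives Q.

Yes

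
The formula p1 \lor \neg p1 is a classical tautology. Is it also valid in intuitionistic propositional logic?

No

This is the law of excluded middle, which is not intuitionistically valid.
A Kripke countermodel: worlds u, v; order generated by u \le v; atoms true at each world — u:{}; v:{p1}.
u \nVdash p1 \lor \neg p1: neither disjunct is forced at u.
u lacks atom p1, so u \nVdash p1.
So the root u does not force the formula.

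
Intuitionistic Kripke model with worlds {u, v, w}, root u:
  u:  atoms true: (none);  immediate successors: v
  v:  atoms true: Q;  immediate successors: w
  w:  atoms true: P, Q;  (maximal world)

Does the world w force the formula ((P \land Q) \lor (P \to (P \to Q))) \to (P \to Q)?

Yes

w \Vdash ((P \land Q) \lor (P \to (P \to Q))) \to (P \to Q): every world accessible from w that forces (P \land Q) \lor (P \to (P \to Q)) (namely w) also forces P \to Q.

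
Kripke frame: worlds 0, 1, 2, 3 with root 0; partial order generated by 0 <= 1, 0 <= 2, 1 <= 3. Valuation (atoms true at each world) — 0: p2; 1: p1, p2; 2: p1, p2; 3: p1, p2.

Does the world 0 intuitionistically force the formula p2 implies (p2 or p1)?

0 forces p2 implies (p2 or p1): every world accessible from 0 that forces p2 (namely 0, 1, 2, 3) also forces p2 or p1.

Yes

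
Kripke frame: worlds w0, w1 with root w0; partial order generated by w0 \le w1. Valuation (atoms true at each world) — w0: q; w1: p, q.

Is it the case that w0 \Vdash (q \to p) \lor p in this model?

No

w0 \nVdash (q \to p) \lor p: neither disjunct is forced at w0.
w0 \nVdash q \to p: already at w0 itself, w0 \Vdash q but w0 \nVdash p.
w0 lacks atom p, so w0 \nVdash p.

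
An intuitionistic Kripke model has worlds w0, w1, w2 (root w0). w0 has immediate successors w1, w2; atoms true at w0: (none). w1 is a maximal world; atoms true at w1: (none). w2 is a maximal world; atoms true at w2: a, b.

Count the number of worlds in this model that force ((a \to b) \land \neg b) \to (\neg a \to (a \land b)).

1

w0: does not force it — w0 \nVdash ((a \to b) \land \neg b) \to (\neg a \to (a \land b)): at the accessible world w1, w1 \Vdash (a \to b) \land \neg b but w1 \nVdash \neg a \to (a \land b).
w1: does not force it.
w2: forces it.
Worlds forcing the formula: {w2}.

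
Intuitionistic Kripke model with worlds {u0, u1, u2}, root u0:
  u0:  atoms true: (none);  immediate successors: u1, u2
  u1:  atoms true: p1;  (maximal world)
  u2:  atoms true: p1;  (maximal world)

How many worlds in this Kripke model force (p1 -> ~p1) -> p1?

3

u0: forces it.
u1: forces it.
u2: forces it.
Worlds forcing the formula: {u0, u1, u2}.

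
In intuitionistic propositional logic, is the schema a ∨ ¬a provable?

This is the law of excluded middle, which is not intuitionistically valid.
A Kripke countermodel: worlds w0, w1; order generated by w0 ≤ w1; atoms true at each world — w0:{}; w1:{a}.
w0 ⊮ a ∨ ¬a: neither disjunct is forced at w0.
w0 lacks atom a, so w0 ⊮ a.
So the root w0 does not force the formula.

No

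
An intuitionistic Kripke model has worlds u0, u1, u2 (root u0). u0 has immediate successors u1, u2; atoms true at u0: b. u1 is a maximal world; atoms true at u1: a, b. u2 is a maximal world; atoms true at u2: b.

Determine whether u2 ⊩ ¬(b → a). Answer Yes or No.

u2 ⊩ ¬(b → a): no world accessible from u2 forces b → a.

Yes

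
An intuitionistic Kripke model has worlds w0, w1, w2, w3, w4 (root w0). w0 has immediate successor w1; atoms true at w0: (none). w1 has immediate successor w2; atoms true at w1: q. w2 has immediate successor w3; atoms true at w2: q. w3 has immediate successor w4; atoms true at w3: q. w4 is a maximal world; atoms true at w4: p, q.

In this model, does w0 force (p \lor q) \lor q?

No

w0 \nVdash (p \lor q) \lor q: neither disjunct is forced at w0.
w0 \nVdash p \lor q: neither disjunct is forced at w0.
w0 lacks atom p, so w0 \nVdash p.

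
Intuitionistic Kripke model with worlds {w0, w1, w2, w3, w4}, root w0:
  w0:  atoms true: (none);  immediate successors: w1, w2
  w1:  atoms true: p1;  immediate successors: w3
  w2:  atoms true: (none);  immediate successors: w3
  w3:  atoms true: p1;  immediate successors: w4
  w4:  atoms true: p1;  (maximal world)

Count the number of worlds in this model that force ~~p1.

5

w0: forces it.
w1: forces it.
w2: forces it.
w3: forces it.
w4: forces it.
Worlds forcing the formula: {w0, w1, w2, w3, w4}.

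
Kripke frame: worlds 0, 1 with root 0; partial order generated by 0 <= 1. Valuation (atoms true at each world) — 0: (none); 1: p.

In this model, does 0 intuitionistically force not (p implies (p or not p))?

0 does not force not (p implies (p or not p)) since 0 is accessible from 0 and 0 forces p implies (p or not p).
0 forces p implies (p or not p): every world accessible from 0 that forces p (namely 1) also forces p or not p.

No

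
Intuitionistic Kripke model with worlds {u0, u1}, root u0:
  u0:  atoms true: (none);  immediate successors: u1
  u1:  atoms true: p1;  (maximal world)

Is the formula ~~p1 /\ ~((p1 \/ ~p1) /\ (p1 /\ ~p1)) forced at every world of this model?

u0 ||- ~~p1 /\ ~((p1 \/ ~p1) /\ (p1 /\ ~p1)) since u0 forces both conjuncts.
Since the root u0 forces ~~p1 /\ ~((p1 \/ ~p1) /\ (p1 /\ ~p1)) and forcing is persistent (monotone upward), every world forces it.

Yes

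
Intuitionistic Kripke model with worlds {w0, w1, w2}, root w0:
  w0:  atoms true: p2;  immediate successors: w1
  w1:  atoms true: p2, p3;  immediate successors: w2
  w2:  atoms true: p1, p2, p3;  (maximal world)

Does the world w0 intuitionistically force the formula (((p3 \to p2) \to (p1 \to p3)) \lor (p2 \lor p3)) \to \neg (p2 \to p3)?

w0 \nVdash (((p3 \to p2) \to (p1 \to p3)) \lor (p2 \lor p3)) \to \neg (p2 \to p3): already at w0 itself, w0 \Vdash ((p3 \to p2) \to (p1 \to p3)) \lor (p2 \lor p3) but w0 \nVdash \neg (p2 \to p3).
w0 \nVdash \neg (p2 \to p3) since w1 is accessible from w0 and w1 \Vdash p2 \to p3.
w1 \Vdash p2 \to p3: every world accessible from w1 that forces p2 (namely w1, w2) also forces p3.

No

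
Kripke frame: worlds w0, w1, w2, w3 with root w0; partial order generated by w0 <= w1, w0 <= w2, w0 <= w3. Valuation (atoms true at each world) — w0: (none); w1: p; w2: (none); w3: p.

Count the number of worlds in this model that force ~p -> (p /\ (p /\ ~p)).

w0: does not force it — w0 ||-/- ~p -> (p /\ (p /\ ~p)): at the accessible world w2, w2 ||- ~p but w2 ||-/- p /\ (p /\ ~p).
w1: forces it.
w2: does not force it — w2 ||-/- ~p -> (p /\ (p /\ ~p)): already at w2 itself, w2 ||- ~p but w2 ||-/- p /\ (p /\ ~p).
w3: forces it.
Worlds forcing the formula: {w1, w3}.

2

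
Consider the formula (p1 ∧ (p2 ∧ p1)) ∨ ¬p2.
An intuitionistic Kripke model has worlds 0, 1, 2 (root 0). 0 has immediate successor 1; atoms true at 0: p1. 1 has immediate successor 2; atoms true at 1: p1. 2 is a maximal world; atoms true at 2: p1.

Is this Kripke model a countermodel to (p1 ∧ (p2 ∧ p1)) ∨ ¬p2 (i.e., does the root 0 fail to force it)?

No

0 ⊩ (p1 ∧ (p2 ∧ p1)) ∨ ¬p2 via the disjunct ¬p2.
So the root 0 forces (p1 ∧ (p2 ∧ p1)) ∨ ¬p2; the model is not a countermodel.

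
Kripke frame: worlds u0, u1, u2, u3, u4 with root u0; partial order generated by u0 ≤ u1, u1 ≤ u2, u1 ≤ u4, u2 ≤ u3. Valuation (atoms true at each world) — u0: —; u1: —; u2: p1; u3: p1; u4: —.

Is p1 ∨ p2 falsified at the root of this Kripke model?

Yes

u0 ⊮ p1 ∨ p2: neither disjunct is forced at u0.
u0 lacks atom p1, so u0 ⊮ p1.
So the root u0 does not force p1 ∨ p2; the model is a countermodel.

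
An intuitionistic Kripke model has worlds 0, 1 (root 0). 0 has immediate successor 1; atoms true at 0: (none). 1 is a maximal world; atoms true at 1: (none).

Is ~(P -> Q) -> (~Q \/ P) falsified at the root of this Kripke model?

0 ||- ~(P -> Q) -> (~Q \/ P) vacuously: no world accessible from 0 forces the antecedent ~(P -> Q).
So the root 0 forces ~(P -> Q) -> (~Q \/ P); the model is not a countermodel.

No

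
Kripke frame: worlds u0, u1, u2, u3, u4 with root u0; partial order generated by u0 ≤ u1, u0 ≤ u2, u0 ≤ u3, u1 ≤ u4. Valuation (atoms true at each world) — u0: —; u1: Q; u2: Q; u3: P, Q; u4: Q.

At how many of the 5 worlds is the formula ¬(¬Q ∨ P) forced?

u0: does not force it — u0 ⊮ ¬(¬Q ∨ P) since u3 is accessible from u0 and u3 ⊩ ¬Q ∨ P.
u1: forces it.
u2: forces it.
u3: does not force it.
u4: forces it.
Worlds forcing the formula: {u1, u2, u4}.

3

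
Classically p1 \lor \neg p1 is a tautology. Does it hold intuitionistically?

This is the law of excluded middle, which is not intuitionistically valid.
A Kripke countermodel: worlds u0, u1; order generated by u0 \le u1; atoms true at each world — u0:{}; u1:{p1}.
u0 \nVdash p1 \lor \neg p1: neither disjunct is forced at u0.
u0 lacks atom p1, so u0 \nVdash p1.
So the root u0 does not force the formula.

No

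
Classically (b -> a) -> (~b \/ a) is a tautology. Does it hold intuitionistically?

This is the material-implication-as-disjunction principle, which is not intuitionistically valid.
A Kripke countermodel: worlds u, v; order generated by u <= v; atoms true at each world — u:{}; v:{a,b}.
u ||-/- (b -> a) -> (~b \/ a): already at u itself, u ||- b -> a but u ||-/- ~b \/ a.
u ||-/- ~b \/ a: neither disjunct is forced at u.
u ||-/- ~b since v is accessible from u and v ||- b.
So the root u does not force the formula.

No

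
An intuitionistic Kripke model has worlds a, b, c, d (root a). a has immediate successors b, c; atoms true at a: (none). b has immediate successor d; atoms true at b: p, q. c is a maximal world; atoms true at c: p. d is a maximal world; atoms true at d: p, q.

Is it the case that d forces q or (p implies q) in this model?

d forces q or (p implies q) via the disjunct q.

Yes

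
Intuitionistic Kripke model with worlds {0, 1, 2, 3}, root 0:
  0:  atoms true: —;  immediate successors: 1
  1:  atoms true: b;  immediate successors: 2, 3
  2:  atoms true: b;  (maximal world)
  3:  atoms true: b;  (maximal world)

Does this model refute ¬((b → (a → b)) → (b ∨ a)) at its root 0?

0 ⊮ ¬((b → (a → b)) → (b ∨ a)) since 1 is accessible from 0 and 1 ⊩ (b → (a → b)) → (b ∨ a).
1 ⊩ (b → (a → b)) → (b ∨ a): every world accessible from 1 that forces b → (a → b) (namely 1, 2, 3) also forces b ∨ a.
So the root 0 does not force ¬((b → (a → b)) → (b ∨ a)); the model is a countermodel.

Yes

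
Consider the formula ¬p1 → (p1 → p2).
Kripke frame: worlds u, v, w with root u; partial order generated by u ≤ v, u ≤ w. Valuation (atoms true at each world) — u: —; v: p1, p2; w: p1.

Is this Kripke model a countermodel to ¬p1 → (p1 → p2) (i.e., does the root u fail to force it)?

No

u ⊩ ¬p1 → (p1 → p2) vacuously: no world accessible from u forces the antecedent ¬p1.
So the root u forces ¬p1 → (p1 → p2); the model is not a countermodel.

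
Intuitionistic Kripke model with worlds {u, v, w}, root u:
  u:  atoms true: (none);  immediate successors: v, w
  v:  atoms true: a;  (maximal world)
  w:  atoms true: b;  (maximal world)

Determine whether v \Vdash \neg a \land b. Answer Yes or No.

v \nVdash \neg a \land b since v fails \neg a.

No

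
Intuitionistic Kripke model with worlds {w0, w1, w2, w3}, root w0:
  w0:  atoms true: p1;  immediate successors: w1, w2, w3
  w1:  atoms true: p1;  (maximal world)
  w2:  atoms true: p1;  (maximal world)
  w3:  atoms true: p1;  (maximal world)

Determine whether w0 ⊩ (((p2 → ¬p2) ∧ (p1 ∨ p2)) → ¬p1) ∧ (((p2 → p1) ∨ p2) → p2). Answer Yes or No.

w0 ⊮ (((p2 → ¬p2) ∧ (p1 ∨ p2)) → ¬p1) ∧ (((p2 → p1) ∨ p2) → p2) since w0 fails ((p2 → ¬p2) ∧ (p1 ∨ p2)) → ¬p1.

No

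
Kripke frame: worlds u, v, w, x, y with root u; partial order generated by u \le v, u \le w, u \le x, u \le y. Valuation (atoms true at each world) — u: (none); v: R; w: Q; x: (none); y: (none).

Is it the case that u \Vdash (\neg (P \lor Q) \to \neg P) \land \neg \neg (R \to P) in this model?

u \nVdash (\neg (P \lor Q) \to \neg P) \land \neg \neg (R \to P) since u fails \neg \neg (R \to P).

No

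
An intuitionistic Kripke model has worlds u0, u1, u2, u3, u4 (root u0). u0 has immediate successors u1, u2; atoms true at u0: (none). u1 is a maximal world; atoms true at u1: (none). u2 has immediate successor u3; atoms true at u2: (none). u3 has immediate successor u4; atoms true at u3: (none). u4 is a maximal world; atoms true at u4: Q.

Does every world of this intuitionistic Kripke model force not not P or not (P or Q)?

Not every world: u0 does not force not not P or not (P or Q).
u0 does not force not not P or not (P or Q): neither disjunct is forced at u0.
u0 does not force not not P since u0 is accessible from u0 and u0 forces not P.
u0 forces not P: no world accessible from u0 forces P.

No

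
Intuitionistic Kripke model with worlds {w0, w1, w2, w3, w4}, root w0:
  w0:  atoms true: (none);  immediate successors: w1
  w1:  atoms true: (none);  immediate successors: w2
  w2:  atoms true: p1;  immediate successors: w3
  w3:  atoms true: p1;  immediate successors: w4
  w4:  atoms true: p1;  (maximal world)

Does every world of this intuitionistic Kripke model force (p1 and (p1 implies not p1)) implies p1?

w0 forces (p1 and (p1 implies not p1)) implies p1 vacuously: no world accessible from w0 forces the antecedent p1 and (p1 implies not p1).
Since the root w0 forces (p1 and (p1 implies not p1)) implies p1 and forcing is persistent (monotone upward), every world forces it.

Yes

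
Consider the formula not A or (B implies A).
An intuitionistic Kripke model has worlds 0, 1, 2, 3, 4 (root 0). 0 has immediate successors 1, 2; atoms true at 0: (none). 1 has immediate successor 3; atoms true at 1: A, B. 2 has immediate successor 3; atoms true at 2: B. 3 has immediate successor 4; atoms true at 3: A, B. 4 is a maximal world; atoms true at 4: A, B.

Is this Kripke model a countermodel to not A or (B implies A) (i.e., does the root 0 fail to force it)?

0 does not force not A or (B implies A): neither disjunct is forced at 0.
0 does not force not A since 1 is accessible from 0 and 1 forces A.
So the root 0 does not force not A or (B implies A); the model is a countermodel.

Yes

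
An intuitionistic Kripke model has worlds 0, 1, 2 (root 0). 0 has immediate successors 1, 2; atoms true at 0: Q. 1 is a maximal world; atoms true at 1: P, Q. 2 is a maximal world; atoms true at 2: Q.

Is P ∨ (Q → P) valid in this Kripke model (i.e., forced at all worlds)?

No

Not every world: 0 ⊮ P ∨ (Q → P).
0 ⊮ P ∨ (Q → P): neither disjunct is forced at 0.
0 lacks atom P, so 0 ⊮ P.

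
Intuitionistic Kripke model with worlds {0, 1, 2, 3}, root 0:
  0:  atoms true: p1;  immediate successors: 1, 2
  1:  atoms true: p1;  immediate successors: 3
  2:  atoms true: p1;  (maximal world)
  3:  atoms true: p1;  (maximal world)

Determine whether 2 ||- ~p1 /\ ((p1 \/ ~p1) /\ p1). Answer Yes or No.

No

2 ||-/- ~p1 /\ ((p1 \/ ~p1) /\ p1) since 2 fails ~p1.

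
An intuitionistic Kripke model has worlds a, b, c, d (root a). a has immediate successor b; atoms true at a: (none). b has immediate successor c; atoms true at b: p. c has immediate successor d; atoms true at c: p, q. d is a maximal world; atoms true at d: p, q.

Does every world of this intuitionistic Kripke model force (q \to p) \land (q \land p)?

No

Not every world: a \nVdash (q \to p) \land (q \land p).
a \nVdash (q \to p) \land (q \land p) since a fails q \land p.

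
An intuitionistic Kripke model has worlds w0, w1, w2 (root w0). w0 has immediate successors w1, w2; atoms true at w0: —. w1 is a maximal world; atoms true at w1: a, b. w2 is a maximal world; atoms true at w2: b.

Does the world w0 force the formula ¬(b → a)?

w0 ⊮ ¬(b → a) since w1 is accessible from w0 and w1 ⊩ b → a.
w1 ⊩ b → a: every world accessible from w1 that forces b (namely w1) also forces a.

No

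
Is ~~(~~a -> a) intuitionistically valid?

Yes

This is the double negation of double-negation elimination, which is intuitionistically derivable.
By Glivenko's theorem the double negation of any classical propositional tautology is intuitionistically provable; ~~a -> a is classically a tautology.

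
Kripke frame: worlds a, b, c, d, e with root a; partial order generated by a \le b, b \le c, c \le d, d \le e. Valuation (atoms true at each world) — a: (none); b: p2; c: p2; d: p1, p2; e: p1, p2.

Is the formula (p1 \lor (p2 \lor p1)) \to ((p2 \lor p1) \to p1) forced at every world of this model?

Not every world: a \nVdash (p1 \lor (p2 \lor p1)) \to ((p2 \lor p1) \to p1).
a \nVdash (p1 \lor (p2 \lor p1)) \to ((p2 \lor p1) \to p1): at the accessible world b, b \Vdash p1 \lor (p2 \lor p1) but b \nVdash (p2 \lor p1) \to p1.
b \nVdash (p2 \lor p1) \to p1: already at b itself, b \Vdash p2 \lor p1 but b \nVdash p1.
b lacks atom p1, so b \nVdash p1.

No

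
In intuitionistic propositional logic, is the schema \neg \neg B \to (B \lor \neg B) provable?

No

This is a variant of double-negation elimination (deriving excluded middle from double negation), which is not intuitionistically valid.
A Kripke countermodel: worlds s0, s1; order generated by s0 \le s1; atoms true at each world — s0:{}; s1:{B}.
s0 \nVdash \neg \neg B \to (B \lor \neg B): already at s0 itself, s0 \Vdash \neg \neg B but s0 \nVdash B \lor \neg B.
s0 \nVdash B \lor \neg B: neither disjunct is forced at s0.
s0 lacks atom B, so s0 \nVdash B.
So the root s0 does not force the formula.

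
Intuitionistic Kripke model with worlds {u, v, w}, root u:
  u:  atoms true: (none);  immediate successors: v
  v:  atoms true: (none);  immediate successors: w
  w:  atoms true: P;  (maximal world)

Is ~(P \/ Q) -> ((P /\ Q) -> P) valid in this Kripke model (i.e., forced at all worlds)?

u ||- ~(P \/ Q) -> ((P /\ Q) -> P) vacuously: no world accessible from u forces the antecedent ~(P \/ Q).
Since the root u forces ~(P \/ Q) -> ((P /\ Q) -> P) and forcing is persistent (monotone upward), every world forces it.

Yes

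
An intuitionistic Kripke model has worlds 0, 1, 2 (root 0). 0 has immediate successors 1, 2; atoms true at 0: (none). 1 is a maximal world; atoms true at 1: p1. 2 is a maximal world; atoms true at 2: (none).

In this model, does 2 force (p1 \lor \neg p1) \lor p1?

Yes

2 \Vdash (p1 \lor \neg p1) \lor p1 via the disjunct p1 \lor \neg p1.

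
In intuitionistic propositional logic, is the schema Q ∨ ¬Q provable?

No

This is the law of excluded middle, which is not intuitionistically valid.
A Kripke countermodel: worlds w0, w1; order generated by w0 ≤ w1; atoms true at each world — w0:{}; w1:{Q}.
w0 ⊮ Q ∨ ¬Q: neither disjunct is forced at w0.
w0 lacks atom Q, so w0 ⊮ Q.
So the root w0 does not force the formula.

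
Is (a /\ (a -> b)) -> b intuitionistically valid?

Yes

This is modus ponens in implicational form, which is intuitionistically derivable.
If a world forces a and a -> b, then applying the implication at that world (which is accessible from itself) gives b.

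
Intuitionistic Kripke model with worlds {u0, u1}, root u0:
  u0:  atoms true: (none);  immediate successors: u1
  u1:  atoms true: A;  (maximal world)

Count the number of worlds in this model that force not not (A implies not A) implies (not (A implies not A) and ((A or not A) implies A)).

2

u0: forces it.
u1: forces it.
Worlds forcing the formula: {u0, u1}.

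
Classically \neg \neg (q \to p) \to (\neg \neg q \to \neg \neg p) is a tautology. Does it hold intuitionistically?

Yes

This is the distribution of double negation over implication, which is intuitionistically derivable.
Assume \neg \neg (q \to p) and \neg \neg q; suppose \neg p. Then q \to p would give \neg q (by contraposition), contradicting \neg \neg q; so \neg (q \to p), contradicting \neg \neg (q \to p). Hence \neg \neg p.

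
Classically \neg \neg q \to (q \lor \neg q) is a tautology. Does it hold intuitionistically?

This is a variant of double-negation elimination (deriving excluded middle from double negation), which is not intuitionistically valid.
A Kripke countermodel: worlds a, b; order generated by a \le b; atoms true at each world — a:{}; b:{q}.
a \nVdash \neg \neg q \to (q \lor \neg q): already at a itself, a \Vdash \neg \neg q but a \nVdash q \lor \neg q.
a \nVdash q \lor \neg q: neither disjunct is forced at a.
a lacks atom q, so a \nVdash q.
So the root a does not force the formula.

No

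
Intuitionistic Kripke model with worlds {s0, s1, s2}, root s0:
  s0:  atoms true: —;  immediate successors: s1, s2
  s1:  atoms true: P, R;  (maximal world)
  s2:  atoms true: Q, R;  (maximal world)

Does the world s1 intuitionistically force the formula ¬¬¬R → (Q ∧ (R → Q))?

s1 ⊩ ¬¬¬R → (Q ∧ (R → Q)) vacuously: no world accessible from s1 forces the antecedent ¬¬¬R.

Yes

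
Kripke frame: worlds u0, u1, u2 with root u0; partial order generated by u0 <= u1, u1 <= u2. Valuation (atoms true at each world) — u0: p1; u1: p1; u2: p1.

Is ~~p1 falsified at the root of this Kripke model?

u0 ||- ~~p1: no world accessible from u0 forces ~p1.
So the root u0 forces ~~p1; the model is not a countermodel.

No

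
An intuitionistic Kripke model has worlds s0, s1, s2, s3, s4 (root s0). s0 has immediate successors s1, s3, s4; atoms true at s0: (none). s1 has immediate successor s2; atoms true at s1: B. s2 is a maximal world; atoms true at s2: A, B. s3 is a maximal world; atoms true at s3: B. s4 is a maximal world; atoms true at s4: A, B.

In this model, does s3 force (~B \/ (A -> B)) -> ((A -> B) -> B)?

Yes

s3 ||- (~B \/ (A -> B)) -> ((A -> B) -> B): every world accessible from s3 that forces ~B \/ (A -> B) (namely s3) also forces (A -> B) -> B.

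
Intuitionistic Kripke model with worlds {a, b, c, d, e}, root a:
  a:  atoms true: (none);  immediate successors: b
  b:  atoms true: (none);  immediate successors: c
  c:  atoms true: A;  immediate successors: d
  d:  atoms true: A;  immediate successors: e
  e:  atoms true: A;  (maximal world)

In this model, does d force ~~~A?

d ||-/- ~~~A since d is accessible from d and d ||- ~~A.
d ||- ~~A: no world accessible from d forces ~A.

No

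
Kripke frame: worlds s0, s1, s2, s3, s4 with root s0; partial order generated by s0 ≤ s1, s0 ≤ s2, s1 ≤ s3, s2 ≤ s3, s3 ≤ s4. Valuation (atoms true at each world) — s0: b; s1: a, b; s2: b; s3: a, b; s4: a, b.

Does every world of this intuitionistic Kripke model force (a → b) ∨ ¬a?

s0 ⊩ (a → b) ∨ ¬a via the disjunct a → b.
Since the root s0 forces (a → b) ∨ ¬a and forcing is persistent (monotone upward), every world forces it.

Yes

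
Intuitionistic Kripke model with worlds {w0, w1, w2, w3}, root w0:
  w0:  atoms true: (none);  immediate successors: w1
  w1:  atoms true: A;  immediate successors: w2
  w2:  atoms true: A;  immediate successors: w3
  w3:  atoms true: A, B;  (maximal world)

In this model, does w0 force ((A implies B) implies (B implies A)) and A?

w0 does not force ((A implies B) implies (B implies A)) and A since w0 fails A.

No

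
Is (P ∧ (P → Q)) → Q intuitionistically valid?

Yes

This is modus ponens in implicational form, which is intuitionistically derivable.
If a world forces P and P → Q, then applying the implication at that world (which is accessible from itself) gives Q.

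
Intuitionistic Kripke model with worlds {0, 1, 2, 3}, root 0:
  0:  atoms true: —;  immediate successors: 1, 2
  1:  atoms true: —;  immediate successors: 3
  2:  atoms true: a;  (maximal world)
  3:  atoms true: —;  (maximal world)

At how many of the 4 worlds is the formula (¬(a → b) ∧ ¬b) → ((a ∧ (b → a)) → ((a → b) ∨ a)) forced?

4

0: forces it.
1: forces it.
2: forces it.
3: forces it.
Worlds forcing the formula: {0, 1, 2, 3}.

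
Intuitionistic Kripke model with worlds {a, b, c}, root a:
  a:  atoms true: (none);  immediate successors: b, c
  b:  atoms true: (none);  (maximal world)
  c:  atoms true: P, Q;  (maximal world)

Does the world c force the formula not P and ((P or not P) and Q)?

No

c does not force not P and ((P or not P) and Q) since c fails not P.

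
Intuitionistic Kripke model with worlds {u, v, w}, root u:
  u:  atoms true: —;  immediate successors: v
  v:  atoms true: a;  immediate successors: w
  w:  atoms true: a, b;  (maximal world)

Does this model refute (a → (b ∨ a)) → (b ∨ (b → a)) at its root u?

No

u ⊩ (a → (b ∨ a)) → (b ∨ (b → a)): every world accessible from u that forces a → (b ∨ a) (namely u, v, w) also forces b ∨ (b → a).
So the root u forces (a → (b ∨ a)) → (b ∨ (b → a)); the model is not a countermodel.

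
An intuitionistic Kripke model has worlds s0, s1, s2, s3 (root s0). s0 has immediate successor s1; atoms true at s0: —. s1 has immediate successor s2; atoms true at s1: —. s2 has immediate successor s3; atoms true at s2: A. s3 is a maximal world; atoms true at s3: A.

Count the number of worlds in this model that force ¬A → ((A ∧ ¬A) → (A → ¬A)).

4

s0: forces it.
s1: forces it.
s2: forces it.
s3: forces it.
Worlds forcing the formula: {s0, s1, s2, s3}.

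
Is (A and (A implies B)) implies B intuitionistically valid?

Yes

This is modus ponens in implicational form, which is intuitionistically derivable.
If a world forces A and A implies B, then applying the implication at that world (which is accessible from itself) gives B.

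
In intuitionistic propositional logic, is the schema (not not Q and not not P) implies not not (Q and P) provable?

Yes

This is the distribution of double negation over conjunction, which is intuitionistically derivable.
Assume not not Q, not not P, and not (Q and P). From Q we'd get not P (since Q and P is refuted), contradicting not not P; so not Q, contradicting not not Q.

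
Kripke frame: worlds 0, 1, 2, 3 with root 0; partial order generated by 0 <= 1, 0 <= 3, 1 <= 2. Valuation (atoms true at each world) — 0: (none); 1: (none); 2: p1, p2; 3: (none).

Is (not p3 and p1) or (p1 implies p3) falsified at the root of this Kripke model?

0 does not force (not p3 and p1) or (p1 implies p3): neither disjunct is forced at 0.
0 does not force not p3 and p1 since 0 fails p1.
So the root 0 does not force (not p3 and p1) or (p1 implies p3); the model is a countermodel.

Yes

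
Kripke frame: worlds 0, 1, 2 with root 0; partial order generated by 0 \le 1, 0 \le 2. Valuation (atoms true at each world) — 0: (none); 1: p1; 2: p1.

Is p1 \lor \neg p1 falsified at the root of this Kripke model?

Yes

0 \nVdash p1 \lor \neg p1: neither disjunct is forced at 0.
0 lacks atom p1, so 0 \nVdash p1.
So the root 0 does not force p1 \lor \neg p1; the model is a countermodel.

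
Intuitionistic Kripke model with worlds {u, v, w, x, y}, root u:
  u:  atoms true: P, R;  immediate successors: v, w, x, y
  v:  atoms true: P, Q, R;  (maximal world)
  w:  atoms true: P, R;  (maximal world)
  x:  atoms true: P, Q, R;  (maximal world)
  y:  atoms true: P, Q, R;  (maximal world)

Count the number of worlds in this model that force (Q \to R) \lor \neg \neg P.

5

u: forces it.
v: forces it.
w: forces it.
x: forces it.
y: forces it.
Worlds forcing the formula: {u, v, w, x, y}.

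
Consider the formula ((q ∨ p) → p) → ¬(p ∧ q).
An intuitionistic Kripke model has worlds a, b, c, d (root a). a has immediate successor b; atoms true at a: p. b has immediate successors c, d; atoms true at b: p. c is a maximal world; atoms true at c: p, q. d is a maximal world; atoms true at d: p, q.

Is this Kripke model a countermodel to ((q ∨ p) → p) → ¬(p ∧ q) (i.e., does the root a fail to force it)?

Yes

a ⊮ ((q ∨ p) → p) → ¬(p ∧ q): already at a itself, a ⊩ (q ∨ p) → p but a ⊮ ¬(p ∧ q).
a ⊮ ¬(p ∧ q) since c is accessible from a and c ⊩ p ∧ q.
c ⊩ p ∧ q since c forces both conjuncts.
So the root a does not force ((q ∨ p) → p) → ¬(p ∧ q); the model is a countermodel.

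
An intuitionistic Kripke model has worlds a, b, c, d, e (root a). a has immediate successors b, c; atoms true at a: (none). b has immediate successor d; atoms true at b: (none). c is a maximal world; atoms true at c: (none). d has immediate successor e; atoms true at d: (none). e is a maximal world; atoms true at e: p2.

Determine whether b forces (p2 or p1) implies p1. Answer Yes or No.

No

b does not force (p2 or p1) implies p1: at the accessible world e, e forces p2 or p1 but e does not force p1.
e lacks atom p1, so e does not force p1.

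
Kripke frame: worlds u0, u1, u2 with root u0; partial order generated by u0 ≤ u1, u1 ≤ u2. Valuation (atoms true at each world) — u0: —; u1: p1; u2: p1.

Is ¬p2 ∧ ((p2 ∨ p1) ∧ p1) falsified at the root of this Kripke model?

Yes

u0 ⊮ ¬p2 ∧ ((p2 ∨ p1) ∧ p1) since u0 fails (p2 ∨ p1) ∧ p1.
So the root u0 does not force ¬p2 ∧ ((p2 ∨ p1) ∧ p1); the model is a countermodel.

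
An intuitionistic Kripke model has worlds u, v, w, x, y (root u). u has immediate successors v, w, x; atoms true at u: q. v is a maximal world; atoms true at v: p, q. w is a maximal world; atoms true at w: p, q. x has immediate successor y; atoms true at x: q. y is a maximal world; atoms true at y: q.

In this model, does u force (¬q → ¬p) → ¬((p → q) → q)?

u ⊮ (¬q → ¬p) → ¬((p → q) → q): already at u itself, u ⊩ ¬q → ¬p but u ⊮ ¬((p → q) → q).
u ⊮ ¬((p → q) → q) since u is accessible from u and u ⊩ (p → q) → q.
u ⊩ (p → q) → q: every world accessible from u that forces p → q (namely u, v, w, x, y) also forces q.

No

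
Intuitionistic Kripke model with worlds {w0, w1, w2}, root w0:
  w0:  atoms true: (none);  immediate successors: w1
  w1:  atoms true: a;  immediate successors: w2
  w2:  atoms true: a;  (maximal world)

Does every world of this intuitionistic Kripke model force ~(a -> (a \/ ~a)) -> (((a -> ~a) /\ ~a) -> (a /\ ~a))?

Yes

w0 ||- ~(a -> (a \/ ~a)) -> (((a -> ~a) /\ ~a) -> (a /\ ~a)) vacuously: no world accessible from w0 forces the antecedent ~(a -> (a \/ ~a)).
Since the root w0 forces ~(a -> (a \/ ~a)) -> (((a -> ~a) /\ ~a) -> (a /\ ~a)) and forcing is persistent (monotone upward), every world forces it.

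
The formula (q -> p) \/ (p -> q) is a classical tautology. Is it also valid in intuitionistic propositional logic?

No

This is the Gödel–Dummett linearity axiom, which is not intuitionistically valid.
A Kripke countermodel: worlds u0, u1, u2; order generated by u0 <= u1, u0 <= u2; atoms true at each world — u0:{}; u1:{q}; u2:{p}.
u0 ||-/- (q -> p) \/ (p -> q): neither disjunct is forced at u0.
u0 ||-/- q -> p: at the accessible world u1, u1 ||- q but u1 ||-/- p.
u1 lacks atom p, so u1 ||-/- p.
So the root u0 does not force the formula.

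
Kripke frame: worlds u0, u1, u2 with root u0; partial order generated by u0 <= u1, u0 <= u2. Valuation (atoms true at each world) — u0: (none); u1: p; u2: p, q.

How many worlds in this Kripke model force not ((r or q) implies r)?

1

u0: does not force it — u0 does not force not ((r or q) implies r) since u1 is accessible from u0 and u1 forces (r or q) implies r.
u1: does not force it — u1 does not force not ((r or q) implies r) since u1 is accessible from u1 and u1 forces (r or q) implies r.
u2: forces it.
Worlds forcing the formula: {u2}.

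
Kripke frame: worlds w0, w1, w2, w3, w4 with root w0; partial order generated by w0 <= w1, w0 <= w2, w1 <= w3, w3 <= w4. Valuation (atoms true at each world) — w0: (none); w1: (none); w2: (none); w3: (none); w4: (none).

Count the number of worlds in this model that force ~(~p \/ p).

w0: does not force it — w0 ||-/- ~(~p \/ p) since w0 is accessible from w0 and w0 ||- ~p \/ p.
w1: does not force it — w1 ||-/- ~(~p \/ p) since w1 is accessible from w1 and w1 ||- ~p \/ p.
w2: does not force it.
w3: does not force it.
w4: does not force it.
Worlds forcing the formula: { }.

0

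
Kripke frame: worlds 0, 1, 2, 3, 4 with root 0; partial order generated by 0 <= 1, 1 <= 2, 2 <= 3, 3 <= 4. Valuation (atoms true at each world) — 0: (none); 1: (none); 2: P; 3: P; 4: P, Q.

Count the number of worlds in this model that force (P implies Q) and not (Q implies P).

0: does not force it — 0 does not force (P implies Q) and not (Q implies P) since 0 fails P implies Q.
1: does not force it.
2: does not force it.
3: does not force it.
4: does not force it.
Worlds forcing the formula: { }.

0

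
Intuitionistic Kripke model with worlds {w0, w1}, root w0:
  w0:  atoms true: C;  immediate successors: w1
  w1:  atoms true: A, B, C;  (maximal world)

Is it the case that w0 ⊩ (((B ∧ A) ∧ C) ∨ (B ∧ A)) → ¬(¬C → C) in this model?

No

w0 ⊮ (((B ∧ A) ∧ C) ∨ (B ∧ A)) → ¬(¬C → C): at the accessible world w1, w1 ⊩ ((B ∧ A) ∧ C) ∨ (B ∧ A) but w1 ⊮ ¬(¬C → C).
w1 ⊮ ¬(¬C → C) since w1 is accessible from w1 and w1 ⊩ ¬C → C.
w1 ⊩ ¬C → C vacuously: no world accessible from w1 forces the antecedent ¬C.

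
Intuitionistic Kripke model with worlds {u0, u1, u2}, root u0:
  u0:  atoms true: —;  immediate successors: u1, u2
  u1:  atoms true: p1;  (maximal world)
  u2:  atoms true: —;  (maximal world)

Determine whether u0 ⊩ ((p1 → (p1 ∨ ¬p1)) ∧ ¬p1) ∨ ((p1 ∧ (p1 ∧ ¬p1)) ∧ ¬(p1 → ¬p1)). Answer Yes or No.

No

u0 ⊮ ((p1 → (p1 ∨ ¬p1)) ∧ ¬p1) ∨ ((p1 ∧ (p1 ∧ ¬p1)) ∧ ¬(p1 → ¬p1)): neither disjunct is forced at u0.
u0 ⊮ (p1 → (p1 ∨ ¬p1)) ∧ ¬p1 since u0 fails ¬p1.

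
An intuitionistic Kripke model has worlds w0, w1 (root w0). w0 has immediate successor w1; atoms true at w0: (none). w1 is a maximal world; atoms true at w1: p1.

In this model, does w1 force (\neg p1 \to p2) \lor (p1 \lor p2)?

w1 \Vdash (\neg p1 \to p2) \lor (p1 \lor p2) via the disjunct \neg p1 \to p2.

Yes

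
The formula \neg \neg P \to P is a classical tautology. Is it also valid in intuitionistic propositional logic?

This is double-negation elimination, which is not intuitionistically valid.
A Kripke countermodel: worlds 0, 1; order generated by 0 \le 1; atoms true at each world — 0:{}; 1:{P}.
0 \nVdash \neg \neg P \to P: already at 0 itself, 0 \Vdash \neg \neg P but 0 \nVdash P.
0 lacks atom P, so 0 \nVdash P.
So the root 0 does not force the formula.

No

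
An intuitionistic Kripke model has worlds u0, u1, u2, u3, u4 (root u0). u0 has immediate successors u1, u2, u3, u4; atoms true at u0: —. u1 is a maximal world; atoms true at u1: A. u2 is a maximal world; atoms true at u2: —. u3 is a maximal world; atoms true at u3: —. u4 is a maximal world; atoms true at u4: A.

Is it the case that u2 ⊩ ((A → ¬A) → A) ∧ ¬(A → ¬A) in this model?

u2 ⊮ ((A → ¬A) → A) ∧ ¬(A → ¬A) since u2 fails (A → ¬A) → A.

No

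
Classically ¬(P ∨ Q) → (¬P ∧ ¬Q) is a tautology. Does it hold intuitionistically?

This is a constructively valid De Morgan direction (negated disjunction to conjunction of negations), which is intuitionistically derivable.
From ¬(P ∨ Q): if P held then P ∨ Q would, contradiction — so ¬P; similarly ¬Q.

Yes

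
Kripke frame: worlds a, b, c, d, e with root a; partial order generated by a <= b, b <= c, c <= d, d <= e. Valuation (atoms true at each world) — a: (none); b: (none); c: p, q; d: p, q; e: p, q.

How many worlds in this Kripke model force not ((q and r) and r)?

5

a: forces it.
b: forces it.
c: forces it.
d: forces it.
e: forces it.
Worlds forcing the formula: {a, b, c, d, e}.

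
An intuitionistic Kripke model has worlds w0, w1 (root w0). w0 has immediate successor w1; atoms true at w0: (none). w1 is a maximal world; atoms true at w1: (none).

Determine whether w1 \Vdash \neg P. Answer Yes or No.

w1 \Vdash \neg P: no world accessible from w1 forces P.

Yes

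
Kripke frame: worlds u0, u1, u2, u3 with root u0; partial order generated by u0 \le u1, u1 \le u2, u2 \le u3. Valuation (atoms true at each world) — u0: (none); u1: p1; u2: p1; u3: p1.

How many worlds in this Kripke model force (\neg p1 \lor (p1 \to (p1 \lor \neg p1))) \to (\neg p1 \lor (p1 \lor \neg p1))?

3

u0: does not force it — u0 \nVdash (\neg p1 \lor (p1 \to (p1 \lor \neg p1))) \to (\neg p1 \lor (p1 \lor \neg p1)): already at u0 itself, u0 \Vdash \neg p1 \lor (p1 \to (p1 \lor \neg p1)) but u0 \nVdash \neg p1 \lor (p1 \lor \neg p1).
u1: forces it.
u2: forces it.
u3: forces it.
Worlds forcing the formula: {u1, u2, u3}.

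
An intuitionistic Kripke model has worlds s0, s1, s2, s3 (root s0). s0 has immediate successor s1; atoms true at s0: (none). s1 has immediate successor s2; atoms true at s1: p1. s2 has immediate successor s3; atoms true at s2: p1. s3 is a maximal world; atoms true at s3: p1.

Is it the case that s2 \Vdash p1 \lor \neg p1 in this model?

Yes

s2 \Vdash p1 \lor \neg p1 via the disjunct p1.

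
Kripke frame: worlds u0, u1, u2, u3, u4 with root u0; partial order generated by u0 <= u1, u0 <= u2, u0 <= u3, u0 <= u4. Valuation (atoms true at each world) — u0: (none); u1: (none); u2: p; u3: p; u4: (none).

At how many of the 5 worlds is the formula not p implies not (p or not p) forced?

2

u0: does not force it — u0 does not force not p implies not (p or not p): at the accessible world u1, u1 forces not p but u1 does not force not (p or not p).
u1: does not force it — u1 does not force not p implies not (p or not p): already at u1 itself, u1 forces not p but u1 does not force not (p or not p).
u2: forces it.
u3: forces it.
u4: does not force it.
Worlds forcing the formula: {u2, u3}.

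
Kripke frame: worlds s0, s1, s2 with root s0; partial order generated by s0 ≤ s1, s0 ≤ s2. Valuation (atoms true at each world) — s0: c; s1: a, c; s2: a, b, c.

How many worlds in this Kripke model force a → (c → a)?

3

s0: forces it.
s1: forces it.
s2: forces it.
Worlds forcing the formula: {s0, s1, s2}.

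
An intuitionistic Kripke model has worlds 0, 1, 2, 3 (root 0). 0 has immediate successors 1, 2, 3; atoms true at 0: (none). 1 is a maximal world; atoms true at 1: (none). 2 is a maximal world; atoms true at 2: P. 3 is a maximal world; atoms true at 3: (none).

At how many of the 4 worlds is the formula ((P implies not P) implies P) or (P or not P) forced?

3

0: does not force it — 0 does not force ((P implies not P) implies P) or (P or not P): neither disjunct is forced at 0.
1: forces it.
2: forces it.
3: forces it.
Worlds forcing the formula: {1, 2, 3}.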